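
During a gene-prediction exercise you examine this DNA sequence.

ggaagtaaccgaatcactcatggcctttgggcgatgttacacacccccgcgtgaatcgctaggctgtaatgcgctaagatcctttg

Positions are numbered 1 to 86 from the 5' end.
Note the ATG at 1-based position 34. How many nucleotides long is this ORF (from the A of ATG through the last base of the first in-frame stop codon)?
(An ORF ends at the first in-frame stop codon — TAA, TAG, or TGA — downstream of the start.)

Codons from position 34: ATG (34–36), TTA (37–39), CAC (40–42), ACC (43–45), CCC (46–48), GCG (49–51), TGA (52–54).
TGA is the first in-frame stop; ORF spans 34–54, 21 nucleotides.

21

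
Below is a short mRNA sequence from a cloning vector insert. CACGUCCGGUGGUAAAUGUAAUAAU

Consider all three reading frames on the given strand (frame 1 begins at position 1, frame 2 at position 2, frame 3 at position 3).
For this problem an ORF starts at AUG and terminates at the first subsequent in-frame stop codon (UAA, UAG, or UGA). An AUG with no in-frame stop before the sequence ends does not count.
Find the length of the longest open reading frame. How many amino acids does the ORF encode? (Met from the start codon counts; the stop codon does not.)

Frame 1: CAC GUC CGG UGG UAA AUG UAA UAA — AUG at 16, stop UAA at 19 → 6 nt.
Frame 2: ACG UCC GGU GGU AAA UGU AAU AAU — no AUG→stop ORF.
Frame 3: CGU CCG GUG GUA AAU GUA AUA — no AUG→stop ORF.
Longest: frame 1, positions 16–21, 6 nt = 2 codons = 1 aa. → 1 amino acids.

1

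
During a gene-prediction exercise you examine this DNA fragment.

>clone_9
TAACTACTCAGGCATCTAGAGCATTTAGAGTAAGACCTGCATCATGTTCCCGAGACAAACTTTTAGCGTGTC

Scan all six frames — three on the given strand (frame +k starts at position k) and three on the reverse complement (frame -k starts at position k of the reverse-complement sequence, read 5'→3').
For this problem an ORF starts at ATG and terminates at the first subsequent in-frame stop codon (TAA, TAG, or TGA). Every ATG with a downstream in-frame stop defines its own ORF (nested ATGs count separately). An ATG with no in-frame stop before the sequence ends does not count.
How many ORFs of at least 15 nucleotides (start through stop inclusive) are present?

2

Reverse complement (5'→3'): GACACGCTAAAAGTTTGTCTCGGGAACATGATGCAGGTCTTACTCTAAATGCTCTAGATGCCTGAGTAGTTA
Frame +1: TAA CTA CTC AGG CAT CTA GAG CAT TTA GAG TAA GAC CTG CAT CAT GTT CCC GAG ACA AAC TTT TAG CGT GTC — no ATG→stop ORF.
Frame +2: AAC TAC TCA GGC ATC TAG AGC ATT TAG AGT AAG ACC TGC ATC ATG TTC CCG AGA CAA ACT TTT AGC GTG — no ATG→stop ORF.
Frame +3: ACT ACT CAG GCA TCT AGA GCA TTT AGA GTA AGA CCT GCA TCA TGT TCC CGA GAC AAA CTT TTA GCG TGT — no ATG→stop ORF.
Frame -1: GAC ACG CTA AAA GTT TGT CTC GGG AAC ATG ATG CAG GTC TTA CTC TAA ATG CTC TAG ATG CCT GAG TAG TTA — ATG at 28, stop TAA at 46 → 21 nt; ATG at 31, stop TAA at 46 → 18 nt; ATG at 49, stop TAG at 55 → 9 nt; ATG at 58, stop TAG at 67 → 12 nt.
Frame -2: ACA CGC TAA AAG TTT GTC TCG GGA ACA TGA TGC AGG TCT TAC TCT AAA TGC TCT AGA TGC CTG AGT AGT — no ATG→stop ORF.
Frame -3: CAC GCT AAA AGT TTG TCT CGG GAA CAT GAT GCA GGT CTT ACT CTA AAT GCT CTA GAT GCC TGA GTA GTT — no ATG→stop ORF.
ORFs ≥ 15 nucleotides: frame -1 28–48 (21 nucleotides), frame -1 31–48 (18 nucleotides). Count = 2.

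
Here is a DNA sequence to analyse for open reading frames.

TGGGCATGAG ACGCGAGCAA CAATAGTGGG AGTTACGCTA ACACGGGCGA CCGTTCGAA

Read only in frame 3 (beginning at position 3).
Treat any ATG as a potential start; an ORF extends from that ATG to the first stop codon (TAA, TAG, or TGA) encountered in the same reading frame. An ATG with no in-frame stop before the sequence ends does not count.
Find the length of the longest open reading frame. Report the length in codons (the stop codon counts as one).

7

Frame 3: GGC ATG AGA CGC GAG CAA CAA TAG TGG GAG TTA CGC TAA CAC GGG CGA CCG TTC GAA — ATG at 6, stop TAG at 24 → 21 nt.
Longest: frame 3, positions 6–26, 21 nt = 7 codons = 6 aa. → 7 codons.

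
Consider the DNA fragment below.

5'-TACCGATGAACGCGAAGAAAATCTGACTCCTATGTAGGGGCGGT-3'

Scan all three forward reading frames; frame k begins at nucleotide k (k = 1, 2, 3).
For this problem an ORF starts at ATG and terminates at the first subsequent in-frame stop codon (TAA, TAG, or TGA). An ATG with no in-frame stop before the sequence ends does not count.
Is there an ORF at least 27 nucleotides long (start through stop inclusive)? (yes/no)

no

Frame 1: TAC CGA TGA ACG CGA AGA AAA TCT GAC TCC TAT GTA GGG GCG — no ATG→stop ORF.
Frame 2: ACC GAT GAA CGC GAA GAA AAT CTG ACT CCT ATG TAG GGG CGG — ATG at 32, stop TAG at 35 → 6 nt.
Frame 3: CCG ATG AAC GCG AAG AAA ATC TGA CTC CTA TGT AGG GGC GGT — ATG at 6, stop TGA at 24 → 21 nt.
Largest ORF found is 21 nucleotides < 27, so no.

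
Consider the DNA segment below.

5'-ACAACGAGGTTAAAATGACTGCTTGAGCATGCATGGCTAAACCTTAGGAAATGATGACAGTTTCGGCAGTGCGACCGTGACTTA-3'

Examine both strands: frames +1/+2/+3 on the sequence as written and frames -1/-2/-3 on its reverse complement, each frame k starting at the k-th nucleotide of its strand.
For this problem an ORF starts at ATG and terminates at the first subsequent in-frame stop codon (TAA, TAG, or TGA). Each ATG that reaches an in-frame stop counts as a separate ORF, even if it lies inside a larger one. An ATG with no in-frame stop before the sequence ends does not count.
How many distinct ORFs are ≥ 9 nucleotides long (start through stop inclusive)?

6

Reverse complement (5'→3'): TAAGTCACGGTCGCACTGCCGAAACTGTCATCATTTCCTAAGGTTTAGCCATGCATGCTCAAGCAGTCATTTTAACCTCGTTGT
Frame +1: ACA ACG AGG TTA AAA TGA CTG CTT GAG CAT GCA TGG CTA AAC CTT AGG AAA TGA TGA CAG TTT CGG CAG TGC GAC CGT GAC TTA — no ATG→stop ORF.
Frame +2: CAA CGA GGT TAA AAT GAC TGC TTG AGC ATG CAT GGC TAA ACC TTA GGA AAT GAT GAC AGT TTC GGC AGT GCG ACC GTG ACT — ATG at 29, stop TAA at 38 → 12 nt.
Frame +3: AAC GAG GTT AAA ATG ACT GCT TGA GCA TGC ATG GCT AAA CCT TAG GAA ATG ATG ACA GTT TCG GCA GTG CGA CCG TGA CTT — ATG at 15, stop TGA at 24 → 12 nt; ATG at 33, stop TAG at 45 → 15 nt; ATG at 51, stop TGA at 78 → 30 nt; ATG at 54, stop TGA at 78 → 27 nt.
Frame -1: TAA GTC ACG GTC GCA CTG CCG AAA CTG TCA TCA TTT CCT AAG GTT TAG CCA TGC ATG CTC AAG CAG TCA TTT TAA CCT CGT TGT — ATG at 55, stop TAA at 73 → 21 nt.
Frame -2: AAG TCA CGG TCG CAC TGC CGA AAC TGT CAT CAT TTC CTA AGG TTT AGC CAT GCA TGC TCA AGC AGT CAT TTT AAC CTC GTT — no ATG→stop ORF.
Frame -3: AGT CAC GGT CGC ACT GCC GAA ACT GTC ATC ATT TCC TAA GGT TTA GCC ATG CAT GCT CAA GCA GTC ATT TTA ACC TCG TTG — no ATG→stop ORF.
ORFs ≥ 9 nucleotides: frame +2 29–40 (12 nucleotides), frame +3 15–26 (12 nucleotides), frame +3 33–47 (15 nucleotides), frame +3 51–80 (30 nucleotides), frame +3 54–80 (27 nucleotides), frame -1 55–75 (21 nucleotides). Count = 6.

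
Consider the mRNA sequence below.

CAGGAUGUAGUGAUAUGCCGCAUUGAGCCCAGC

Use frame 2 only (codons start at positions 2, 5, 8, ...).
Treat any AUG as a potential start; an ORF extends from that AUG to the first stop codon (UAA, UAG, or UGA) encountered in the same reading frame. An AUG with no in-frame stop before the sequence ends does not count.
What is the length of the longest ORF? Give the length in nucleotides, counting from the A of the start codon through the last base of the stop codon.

6

Frame 2: AGG AUG UAG UGA UAU GCC GCA UUG AGC CCA — AUG at 5, stop UAG at 8 → 6 nt.
Longest: frame 2, positions 5–10, 6 nt = 2 codons = 1 aa. → 6 nucleotides.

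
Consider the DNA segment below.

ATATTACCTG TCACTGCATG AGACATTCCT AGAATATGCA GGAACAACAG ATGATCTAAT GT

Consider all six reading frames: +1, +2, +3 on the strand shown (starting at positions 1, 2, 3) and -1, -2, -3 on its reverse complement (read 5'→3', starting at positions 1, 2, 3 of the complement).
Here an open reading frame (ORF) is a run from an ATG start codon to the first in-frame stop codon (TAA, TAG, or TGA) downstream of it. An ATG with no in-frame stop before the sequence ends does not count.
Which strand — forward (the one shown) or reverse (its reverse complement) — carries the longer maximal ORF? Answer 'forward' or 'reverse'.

forward

Reverse complement (5'→3'): ACATTAGATCATCTGTTGTTCCTGCATATTCTAGGAATGTCTCATGCAGTGACAGGTAATAT
Frame +1: ATA TTA CCT GTC ACT GCA TGA GAC ATT CCT AGA ATA TGC AGG AAC AAC AGA TGA TCT AAT — no ATG→stop ORF.
Frame +2: TAT TAC CTG TCA CTG CAT GAG ACA TTC CTA GAA TAT GCA GGA ACA ACA GAT GAT CTA ATG — no ATG→stop ORF.
Frame +3: ATT ACC TGT CAC TGC ATG AGA CAT TCC TAG AAT ATG CAG GAA CAA CAG ATG ATC TAA TGT — ATG at 18, stop TAG at 30 → 15 nt; ATG at 36, stop TAA at 57 → 24 nt; ATG at 51, stop TAA at 57 → 9 nt.
Frame -1: ACA TTA GAT CAT CTG TTG TTC CTG CAT ATT CTA GGA ATG TCT CAT GCA GTG ACA GGT AAT — no ATG→stop ORF.
Frame -2: CAT TAG ATC ATC TGT TGT TCC TGC ATA TTC TAG GAA TGT CTC ATG CAG TGA CAG GTA ATA — ATG at 44, stop TGA at 50 → 9 nt.
Frame -3: ATT AGA TCA TCT GTT GTT CCT GCA TAT TCT AGG AAT GTC TCA TGC AGT GAC AGG TAA TAT — no ATG→stop ORF.
Forward-strand max 24 nt; reverse-strand max 9 nt. The forward strand has the longer ORF.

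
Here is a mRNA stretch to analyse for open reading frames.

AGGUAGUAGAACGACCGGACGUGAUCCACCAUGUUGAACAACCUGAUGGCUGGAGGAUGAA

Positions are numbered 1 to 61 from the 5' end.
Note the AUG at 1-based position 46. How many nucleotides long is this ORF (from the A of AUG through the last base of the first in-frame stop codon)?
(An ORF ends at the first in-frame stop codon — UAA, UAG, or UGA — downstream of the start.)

15

Codons from position 46: AUG (46–48), GCU (49–51), GGA (52–54), GGA (55–57), UGA (58–60).
UGA is the first in-frame stop; ORF spans 46–60, 15 nucleotides.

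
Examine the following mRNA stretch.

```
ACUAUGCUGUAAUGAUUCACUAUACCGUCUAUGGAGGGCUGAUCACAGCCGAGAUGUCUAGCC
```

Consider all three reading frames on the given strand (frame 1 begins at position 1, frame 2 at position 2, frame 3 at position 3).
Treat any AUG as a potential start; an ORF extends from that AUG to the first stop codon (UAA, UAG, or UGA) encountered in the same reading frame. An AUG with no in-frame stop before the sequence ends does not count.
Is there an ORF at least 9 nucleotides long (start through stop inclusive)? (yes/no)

yes

Frame 1: ACU AUG CUG UAA UGA UUC ACU AUA CCG UCU AUG GAG GGC UGA UCA CAG CCG AGA UGU CUA GCC — AUG at 4, stop UAA at 10 → 9 nt; AUG at 31, stop UGA at 40 → 12 nt.
Frame 2: CUA UGC UGU AAU GAU UCA CUA UAC CGU CUA UGG AGG GCU GAU CAC AGC CGA GAU GUC UAG — no AUG→stop ORF.
Frame 3: UAU GCU GUA AUG AUU CAC UAU ACC GUC UAU GGA GGG CUG AUC ACA GCC GAG AUG UCU AGC — no AUG→stop ORF.
Frame 1 has an ORF of 9 nucleotides (positions 4–12) ≥ 9, so yes.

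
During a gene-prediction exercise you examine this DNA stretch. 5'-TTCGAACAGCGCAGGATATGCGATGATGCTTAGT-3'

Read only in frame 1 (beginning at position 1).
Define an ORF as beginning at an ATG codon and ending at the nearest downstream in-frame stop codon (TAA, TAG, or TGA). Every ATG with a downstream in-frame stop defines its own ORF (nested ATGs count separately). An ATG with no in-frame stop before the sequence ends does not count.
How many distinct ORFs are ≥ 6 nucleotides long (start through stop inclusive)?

0

Frame 1: TTC GAA CAG CGC AGG ATA TGC GAT GAT GCT TAG — no ATG→stop ORF.
No ORF reaches 6 nucleotides. Count = 0.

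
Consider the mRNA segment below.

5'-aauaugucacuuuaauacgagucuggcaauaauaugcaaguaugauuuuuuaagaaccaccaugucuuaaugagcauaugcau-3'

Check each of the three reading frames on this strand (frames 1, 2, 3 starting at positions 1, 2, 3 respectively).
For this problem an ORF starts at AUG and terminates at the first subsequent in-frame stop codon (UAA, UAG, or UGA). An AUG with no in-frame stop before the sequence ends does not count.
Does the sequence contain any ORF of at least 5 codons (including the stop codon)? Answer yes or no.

Frame 1: AAU AUG UCA CUU UAA UAC GAG UCU GGC AAU AAU AUG CAA GUA UGA UUU UUU AAG AAC CAC CAU GUC UUA AUG AGC AUA UGC — AUG at 4, stop UAA at 13 → 12 nt; AUG at 34, stop UGA at 43 → 12 nt.
Frame 2: AUA UGU CAC UUU AAU ACG AGU CUG GCA AUA AUA UGC AAG UAU GAU UUU UUA AGA ACC ACC AUG UCU UAA UGA GCA UAU GCA — AUG at 62, stop UAA at 68 → 9 nt.
Frame 3: UAU GUC ACU UUA AUA CGA GUC UGG CAA UAA UAU GCA AGU AUG AUU UUU UAA GAA CCA CCA UGU CUU AAU GAG CAU AUG CAU — AUG at 42, stop UAA at 51 → 12 nt.
Largest ORF found is 4 codons < 5, so no.

no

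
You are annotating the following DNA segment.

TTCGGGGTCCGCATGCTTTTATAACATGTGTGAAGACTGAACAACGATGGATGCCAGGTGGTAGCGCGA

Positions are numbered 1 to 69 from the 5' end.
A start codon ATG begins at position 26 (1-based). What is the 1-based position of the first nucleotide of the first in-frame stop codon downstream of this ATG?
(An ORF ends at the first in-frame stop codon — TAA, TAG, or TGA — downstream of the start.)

38

Codons from position 26: ATG (26–28), TGT (29–31), GAA (32–34), GAC (35–37), TGA (38–40).
TGA is a stop codon; it begins at position 38.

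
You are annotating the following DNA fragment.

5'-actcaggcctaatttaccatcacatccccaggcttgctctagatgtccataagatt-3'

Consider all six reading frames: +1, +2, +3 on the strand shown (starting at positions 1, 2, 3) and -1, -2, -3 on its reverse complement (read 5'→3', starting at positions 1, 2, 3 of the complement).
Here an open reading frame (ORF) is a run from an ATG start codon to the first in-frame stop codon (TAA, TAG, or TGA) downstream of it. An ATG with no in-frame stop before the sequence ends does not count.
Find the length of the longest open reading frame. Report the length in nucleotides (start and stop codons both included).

12

Reverse complement (5'→3'): AATCTTATGGACATCTAGAGCAAGCCTGGGGATGTGATGGTAAATTAGGCCTGAGT
Frame +1: ACT CAG GCC TAA TTT ACC ATC ACA TCC CCA GGC TTG CTC TAG ATG TCC ATA AGA — no ATG→stop ORF.
Frame +2: CTC AGG CCT AAT TTA CCA TCA CAT CCC CAG GCT TGC TCT AGA TGT CCA TAA GAT — no ATG→stop ORF.
Frame +3: TCA GGC CTA ATT TAC CAT CAC ATC CCC AGG CTT GCT CTA GAT GTC CAT AAG ATT — no ATG→stop ORF.
Frame -1: AAT CTT ATG GAC ATC TAG AGC AAG CCT GGG GAT GTG ATG GTA AAT TAG GCC TGA — ATG at 7, stop TAG at 16 → 12 nt; ATG at 37, stop TAG at 46 → 12 nt.
Frame -2: ATC TTA TGG ACA TCT AGA GCA AGC CTG GGG ATG TGA TGG TAA ATT AGG CCT GAG — ATG at 32, stop TGA at 35 → 6 nt.
Frame -3: TCT TAT GGA CAT CTA GAG CAA GCC TGG GGA TGT GAT GGT AAA TTA GGC CTG AGT — no ATG→stop ORF.
Longest: frame -1, positions 7–18, 12 nt = 4 codons = 3 aa. → 12 nucleotides.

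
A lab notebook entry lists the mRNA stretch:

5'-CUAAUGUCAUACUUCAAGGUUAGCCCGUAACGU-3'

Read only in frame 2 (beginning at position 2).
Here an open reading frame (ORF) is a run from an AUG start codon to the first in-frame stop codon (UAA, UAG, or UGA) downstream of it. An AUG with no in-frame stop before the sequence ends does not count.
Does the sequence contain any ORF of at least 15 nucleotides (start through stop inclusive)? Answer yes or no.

Frame 2: UAA UGU CAU ACU UCA AGG UUA GCC CGU AAC — no AUG→stop ORF.
Largest ORF found is 0 nucleotides < 15, so no.

no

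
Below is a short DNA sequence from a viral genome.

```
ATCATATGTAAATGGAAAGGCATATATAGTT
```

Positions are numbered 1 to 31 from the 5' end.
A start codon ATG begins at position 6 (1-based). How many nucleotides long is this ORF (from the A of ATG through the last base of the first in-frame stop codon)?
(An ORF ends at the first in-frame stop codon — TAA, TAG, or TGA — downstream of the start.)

6

Codons from position 6: ATG (6–8), TAA (9–11).
TAA is the first in-frame stop; ORF spans 6–11, 6 nucleotides.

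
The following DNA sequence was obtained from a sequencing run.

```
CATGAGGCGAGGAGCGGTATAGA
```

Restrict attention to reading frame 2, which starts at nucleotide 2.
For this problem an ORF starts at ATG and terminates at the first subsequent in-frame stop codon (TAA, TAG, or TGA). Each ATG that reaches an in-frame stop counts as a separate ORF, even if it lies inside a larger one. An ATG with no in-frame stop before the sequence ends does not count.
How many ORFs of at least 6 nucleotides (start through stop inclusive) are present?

1

Frame 2: ATG AGG CGA GGA GCG GTA TAG — ATG at 2, stop TAG at 20 → 21 nt.
ORFs ≥ 6 nucleotides: frame 2 2–22 (21 nucleotides). Count = 1.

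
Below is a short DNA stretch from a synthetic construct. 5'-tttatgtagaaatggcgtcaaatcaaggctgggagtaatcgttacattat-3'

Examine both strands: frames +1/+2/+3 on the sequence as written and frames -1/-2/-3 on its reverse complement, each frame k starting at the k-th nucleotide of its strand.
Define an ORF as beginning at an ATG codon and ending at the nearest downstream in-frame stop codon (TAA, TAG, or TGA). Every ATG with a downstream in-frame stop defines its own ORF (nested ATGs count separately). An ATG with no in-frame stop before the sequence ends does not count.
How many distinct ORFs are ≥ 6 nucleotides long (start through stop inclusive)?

Reverse complement (5'→3'): ATAATGTAACGATTACTCCCAGCCTTGATTTGACGCCATTTCTACATAAA
Frame +1: TTT ATG TAG AAA TGG CGT CAA ATC AAG GCT GGG AGT AAT CGT TAC ATT — ATG at 4, stop TAG at 7 → 6 nt.
Frame +2: TTA TGT AGA AAT GGC GTC AAA TCA AGG CTG GGA GTA ATC GTT ACA TTA — no ATG→stop ORF.
Frame +3: TAT GTA GAA ATG GCG TCA AAT CAA GGC TGG GAG TAA TCG TTA CAT TAT — ATG at 12, stop TAA at 36 → 27 nt.
Frame -1: ATA ATG TAA CGA TTA CTC CCA GCC TTG ATT TGA CGC CAT TTC TAC ATA — ATG at 4, stop TAA at 7 → 6 nt.
Frame -2: TAA TGT AAC GAT TAC TCC CAG CCT TGA TTT GAC GCC ATT TCT ACA TAA — no ATG→stop ORF.
Frame -3: AAT GTA ACG ATT ACT CCC AGC CTT GAT TTG ACG CCA TTT CTA CAT AAA — no ATG→stop ORF.
ORFs ≥ 6 nucleotides: frame +1 4–9 (6 nucleotides), frame +3 12–38 (27 nucleotides), frame -1 4–9 (6 nucleotides). Count = 3.

3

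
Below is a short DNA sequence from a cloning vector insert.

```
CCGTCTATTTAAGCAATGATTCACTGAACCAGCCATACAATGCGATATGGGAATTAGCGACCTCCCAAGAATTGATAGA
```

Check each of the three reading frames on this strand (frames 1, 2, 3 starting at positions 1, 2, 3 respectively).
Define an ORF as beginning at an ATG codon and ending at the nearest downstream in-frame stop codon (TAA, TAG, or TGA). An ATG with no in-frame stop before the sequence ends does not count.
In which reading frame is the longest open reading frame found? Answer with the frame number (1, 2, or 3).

Frame 1: CCG TCT ATT TAA GCA ATG ATT CAC TGA ACC AGC CAT ACA ATG CGA TAT GGG AAT TAG CGA CCT CCC AAG AAT TGA TAG — ATG at 16, stop TGA at 25 → 12 nt; ATG at 40, stop TAG at 55 → 18 nt.
Frame 2: CGT CTA TTT AAG CAA TGA TTC ACT GAA CCA GCC ATA CAA TGC GAT ATG GGA ATT AGC GAC CTC CCA AGA ATT GAT AGA — no ATG→stop ORF.
Frame 3: GTC TAT TTA AGC AAT GAT TCA CTG AAC CAG CCA TAC AAT GCG ATA TGG GAA TTA GCG ACC TCC CAA GAA TTG ATA — no ATG→stop ORF.
Longest ORF is 18 nt in frame 1 (positions 40–57).

1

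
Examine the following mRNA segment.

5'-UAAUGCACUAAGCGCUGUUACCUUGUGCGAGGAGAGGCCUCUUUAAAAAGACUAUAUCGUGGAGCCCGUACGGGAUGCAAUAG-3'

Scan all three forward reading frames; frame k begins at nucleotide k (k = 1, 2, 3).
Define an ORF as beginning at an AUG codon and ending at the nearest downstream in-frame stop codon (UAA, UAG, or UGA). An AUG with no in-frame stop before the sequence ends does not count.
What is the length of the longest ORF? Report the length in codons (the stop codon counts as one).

3

Frame 1: UAA UGC ACU AAG CGC UGU UAC CUU GUG CGA GGA GAG GCC UCU UUA AAA AGA CUA UAU CGU GGA GCC CGU ACG GGA UGC AAU — no AUG→stop ORF.
Frame 2: AAU GCA CUA AGC GCU GUU ACC UUG UGC GAG GAG AGG CCU CUU UAA AAA GAC UAU AUC GUG GAG CCC GUA CGG GAU GCA AUA — no AUG→stop ORF.
Frame 3: AUG CAC UAA GCG CUG UUA CCU UGU GCG AGG AGA GGC CUC UUU AAA AAG ACU AUA UCG UGG AGC CCG UAC GGG AUG CAA UAG — AUG at 3, stop UAA at 9 → 9 nt; AUG at 75, stop UAG at 81 → 9 nt.
Longest: frame 3, positions 3–11, 9 nt = 3 codons = 2 aa. → 3 codons.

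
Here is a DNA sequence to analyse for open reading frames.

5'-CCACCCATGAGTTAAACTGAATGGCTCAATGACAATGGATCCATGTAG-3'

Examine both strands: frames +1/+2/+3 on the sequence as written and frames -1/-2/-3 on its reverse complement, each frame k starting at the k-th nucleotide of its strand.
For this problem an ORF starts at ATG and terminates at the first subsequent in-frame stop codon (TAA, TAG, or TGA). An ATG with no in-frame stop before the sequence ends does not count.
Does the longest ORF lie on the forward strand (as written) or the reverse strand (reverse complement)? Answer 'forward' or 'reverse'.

Reverse complement (5'→3'): CTACATGGATCCATTGTCATTGAGCCATTCAGTTTAACTCATGGGTGG
Frame +1: CCA CCC ATG AGT TAA ACT GAA TGG CTC AAT GAC AAT GGA TCC ATG TAG — ATG at 7, stop TAA at 13 → 9 nt; ATG at 43, stop TAG at 46 → 6 nt.
Frame +2: CAC CCA TGA GTT AAA CTG AAT GGC TCA ATG ACA ATG GAT CCA TGT — no ATG→stop ORF.
Frame +3: ACC CAT GAG TTA AAC TGA ATG GCT CAA TGA CAA TGG ATC CAT GTA — ATG at 21, stop TGA at 30 → 12 nt.
Frame -1: CTA CAT GGA TCC ATT GTC ATT GAG CCA TTC AGT TTA ACT CAT GGG TGG — no ATG→stop ORF.
Frame -2: TAC ATG GAT CCA TTG TCA TTG AGC CAT TCA GTT TAA CTC ATG GGT — ATG at 5, stop TAA at 35 → 33 nt.
Frame -3: ACA TGG ATC CAT TGT CAT TGA GCC ATT CAG TTT AAC TCA TGG GTG — no ATG→stop ORF.
Forward-strand max 12 nt; reverse-strand max 33 nt. The reverse strand has the longer ORF.

reverse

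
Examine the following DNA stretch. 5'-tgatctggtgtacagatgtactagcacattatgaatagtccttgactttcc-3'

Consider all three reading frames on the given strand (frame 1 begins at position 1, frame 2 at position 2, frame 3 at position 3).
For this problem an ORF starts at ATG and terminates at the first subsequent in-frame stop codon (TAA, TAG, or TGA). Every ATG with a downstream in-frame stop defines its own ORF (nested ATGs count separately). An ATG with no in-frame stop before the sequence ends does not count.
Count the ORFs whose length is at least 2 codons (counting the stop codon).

Frame 1: TGA TCT GGT GTA CAG ATG TAC TAG CAC ATT ATG AAT AGT CCT TGA CTT TCC — ATG at 16, stop TAG at 22 → 9 nt; ATG at 31, stop TGA at 43 → 15 nt.
Frame 2: GAT CTG GTG TAC AGA TGT ACT AGC ACA TTA TGA ATA GTC CTT GAC TTT — no ATG→stop ORF.
Frame 3: ATC TGG TGT ACA GAT GTA CTA GCA CAT TAT GAA TAG TCC TTG ACT TTC — no ATG→stop ORF.
ORFs ≥ 2 codons: frame 1 16–24 (3 codons), frame 1 31–45 (5 codons). Count = 2.

2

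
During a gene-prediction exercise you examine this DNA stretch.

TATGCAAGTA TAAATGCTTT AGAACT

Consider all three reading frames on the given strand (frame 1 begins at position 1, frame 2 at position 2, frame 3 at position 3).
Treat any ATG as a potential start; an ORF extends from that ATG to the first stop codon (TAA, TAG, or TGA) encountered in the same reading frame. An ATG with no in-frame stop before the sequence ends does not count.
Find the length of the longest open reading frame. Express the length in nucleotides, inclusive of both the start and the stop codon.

Frame 1: TAT GCA AGT ATA AAT GCT TTA GAA — no ATG→stop ORF.
Frame 2: ATG CAA GTA TAA ATG CTT TAG AAC — ATG at 2, stop TAA at 11 → 12 nt; ATG at 14, stop TAG at 20 → 9 nt.
Frame 3: TGC AAG TAT AAA TGC TTT AGA ACT — no ATG→stop ORF.
Longest: frame 2, positions 2–13, 12 nt = 4 codons = 3 aa. → 12 nucleotides.

12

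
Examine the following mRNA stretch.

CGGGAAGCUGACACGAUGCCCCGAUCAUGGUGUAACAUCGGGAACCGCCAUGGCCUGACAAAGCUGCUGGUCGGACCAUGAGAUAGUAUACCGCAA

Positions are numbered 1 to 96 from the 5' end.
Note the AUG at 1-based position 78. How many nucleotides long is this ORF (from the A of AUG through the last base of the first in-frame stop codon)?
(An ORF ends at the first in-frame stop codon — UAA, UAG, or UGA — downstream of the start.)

9

Codons from position 78: AUG (78–80), AGA (81–83), UAG (84–86).
UAG is the first in-frame stop; ORF spans 78–86, 9 nucleotides.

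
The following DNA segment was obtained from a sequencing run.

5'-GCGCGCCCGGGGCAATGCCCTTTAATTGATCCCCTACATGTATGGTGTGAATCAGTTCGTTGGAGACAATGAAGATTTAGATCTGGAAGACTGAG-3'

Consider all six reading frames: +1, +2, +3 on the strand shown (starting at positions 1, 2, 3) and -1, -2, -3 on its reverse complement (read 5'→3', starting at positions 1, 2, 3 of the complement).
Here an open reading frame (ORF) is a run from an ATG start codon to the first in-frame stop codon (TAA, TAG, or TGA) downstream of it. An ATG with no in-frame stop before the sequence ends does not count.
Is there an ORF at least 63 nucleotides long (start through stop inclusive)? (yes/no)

Reverse complement (5'→3'): CTCAGTCTTCCAGATCTAAATCTTCATTGTCTCCAACGAACTGATTCACACCATACATGTAGGGGATCAATTAAAGGGCATTGCCCCGGGCGCGC
Frame +1: GCG CGC CCG GGG CAA TGC CCT TTA ATT GAT CCC CTA CAT GTA TGG TGT GAA TCA GTT CGT TGG AGA CAA TGA AGA TTT AGA TCT GGA AGA CTG — no ATG→stop ORF.
Frame +2: CGC GCC CGG GGC AAT GCC CTT TAA TTG ATC CCC TAC ATG TAT GGT GTG AAT CAG TTC GTT GGA GAC AAT GAA GAT TTA GAT CTG GAA GAC TGA — ATG at 38, stop TGA at 92 → 57 nt.
Frame +3: GCG CCC GGG GCA ATG CCC TTT AAT TGA TCC CCT ACA TGT ATG GTG TGA ATC AGT TCG TTG GAG ACA ATG AAG ATT TAG ATC TGG AAG ACT GAG — ATG at 15, stop TGA at 27 → 15 nt; ATG at 42, stop TGA at 48 → 9 nt; ATG at 69, stop TAG at 78 → 12 nt.
Frame -1: CTC AGT CTT CCA GAT CTA AAT CTT CAT TGT CTC CAA CGA ACT GAT TCA CAC CAT ACA TGT AGG GGA TCA ATT AAA GGG CAT TGC CCC GGG CGC — no ATG→stop ORF.
Frame -2: TCA GTC TTC CAG ATC TAA ATC TTC ATT GTC TCC AAC GAA CTG ATT CAC ACC ATA CAT GTA GGG GAT CAA TTA AAG GGC ATT GCC CCG GGC GCG — no ATG→stop ORF.
Frame -3: CAG TCT TCC AGA TCT AAA TCT TCA TTG TCT CCA ACG AAC TGA TTC ACA CCA TAC ATG TAG GGG ATC AAT TAA AGG GCA TTG CCC CGG GCG CGC — ATG at 57, stop TAG at 60 → 6 nt.
Largest ORF found is 57 nucleotides < 63, so no.

no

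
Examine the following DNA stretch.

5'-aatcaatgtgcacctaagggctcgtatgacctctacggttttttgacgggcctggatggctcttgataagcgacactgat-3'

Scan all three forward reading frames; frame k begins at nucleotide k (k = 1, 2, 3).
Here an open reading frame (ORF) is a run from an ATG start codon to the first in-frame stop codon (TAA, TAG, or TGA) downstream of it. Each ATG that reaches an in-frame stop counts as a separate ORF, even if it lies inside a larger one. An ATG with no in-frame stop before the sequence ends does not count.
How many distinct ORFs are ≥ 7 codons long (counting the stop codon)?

2

Frame 1: AAT CAA TGT GCA CCT AAG GGC TCG TAT GAC CTC TAC GGT TTT TTG ACG GGC CTG GAT GGC TCT TGA TAA GCG ACA CTG — no ATG→stop ORF.
Frame 2: ATC AAT GTG CAC CTA AGG GCT CGT ATG ACC TCT ACG GTT TTT TGA CGG GCC TGG ATG GCT CTT GAT AAG CGA CAC TGA — ATG at 26, stop TGA at 44 → 21 nt; ATG at 56, stop TGA at 77 → 24 nt.
Frame 3: TCA ATG TGC ACC TAA GGG CTC GTA TGA CCT CTA CGG TTT TTT GAC GGG CCT GGA TGG CTC TTG ATA AGC GAC ACT GAT — ATG at 6, stop TAA at 15 → 12 nt.
ORFs ≥ 7 codons: frame 2 26–46 (7 codons), frame 2 56–79 (8 codons). Count = 2.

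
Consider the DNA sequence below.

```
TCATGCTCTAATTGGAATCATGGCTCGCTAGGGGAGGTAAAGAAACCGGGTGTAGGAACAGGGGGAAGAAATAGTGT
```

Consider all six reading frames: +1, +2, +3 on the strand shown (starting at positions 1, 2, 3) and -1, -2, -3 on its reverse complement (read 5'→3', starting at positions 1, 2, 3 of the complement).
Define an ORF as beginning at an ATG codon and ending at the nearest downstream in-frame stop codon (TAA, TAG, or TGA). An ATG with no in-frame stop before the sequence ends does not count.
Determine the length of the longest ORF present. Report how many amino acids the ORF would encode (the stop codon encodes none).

6

Reverse complement (5'→3'): ACACTATTTCTTCCCCCTGTTCCTACACCCGGTTTCTTTACCTCCCCTAGCGAGCCATGATTCCAATTAGAGCATGA
Frame +1: TCA TGC TCT AAT TGG AAT CAT GGC TCG CTA GGG GAG GTA AAG AAA CCG GGT GTA GGA ACA GGG GGA AGA AAT AGT — no ATG→stop ORF.
Frame +2: CAT GCT CTA ATT GGA ATC ATG GCT CGC TAG GGG AGG TAA AGA AAC CGG GTG TAG GAA CAG GGG GAA GAA ATA GTG — ATG at 20, stop TAG at 29 → 12 nt.
Frame +3: ATG CTC TAA TTG GAA TCA TGG CTC GCT AGG GGA GGT AAA GAA ACC GGG TGT AGG AAC AGG GGG AAG AAA TAG TGT — ATG at 3, stop TAA at 9 → 9 nt.
Frame -1: ACA CTA TTT CTT CCC CCT GTT CCT ACA CCC GGT TTC TTT ACC TCC CCT AGC GAG CCA TGA TTC CAA TTA GAG CAT — no ATG→stop ORF.
Frame -2: CAC TAT TTC TTC CCC CTG TTC CTA CAC CCG GTT TCT TTA CCT CCC CTA GCG AGC CAT GAT TCC AAT TAG AGC ATG — no ATG→stop ORF.
Frame -3: ACT ATT TCT TCC CCC TGT TCC TAC ACC CGG TTT CTT TAC CTC CCC TAG CGA GCC ATG ATT CCA ATT AGA GCA TGA — ATG at 57, stop TGA at 75 → 21 nt.
Longest: frame -3, positions 57–77, 21 nt = 7 codons = 6 aa. → 6 amino acids.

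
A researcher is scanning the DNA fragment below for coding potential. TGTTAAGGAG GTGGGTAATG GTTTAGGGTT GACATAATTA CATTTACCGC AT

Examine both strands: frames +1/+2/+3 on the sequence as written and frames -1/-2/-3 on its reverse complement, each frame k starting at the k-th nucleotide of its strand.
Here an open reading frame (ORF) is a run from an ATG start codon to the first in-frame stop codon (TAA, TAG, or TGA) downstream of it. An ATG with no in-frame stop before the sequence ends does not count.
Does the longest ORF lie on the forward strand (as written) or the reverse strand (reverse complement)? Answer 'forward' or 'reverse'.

reverse

Reverse complement (5'→3'): ATGCGGTAAATGTAATTATGTCAACCCTAAACCATTACCCACCTCCTTAACA
Frame +1: TGT TAA GGA GGT GGG TAA TGG TTT AGG GTT GAC ATA ATT ACA TTT ACC GCA — no ATG→stop ORF.
Frame +2: GTT AAG GAG GTG GGT AAT GGT TTA GGG TTG ACA TAA TTA CAT TTA CCG CAT — no ATG→stop ORF.
Frame +3: TTA AGG AGG TGG GTA ATG GTT TAG GGT TGA CAT AAT TAC ATT TAC CGC — ATG at 18, stop TAG at 24 → 9 nt.
Frame -1: ATG CGG TAA ATG TAA TTA TGT CAA CCC TAA ACC ATT ACC CAC CTC CTT AAC — ATG at 1, stop TAA at 7 → 9 nt; ATG at 10, stop TAA at 13 → 6 nt.
Frame -2: TGC GGT AAA TGT AAT TAT GTC AAC CCT AAA CCA TTA CCC ACC TCC TTA ACA — no ATG→stop ORF.
Frame -3: GCG GTA AAT GTA ATT ATG TCA ACC CTA AAC CAT TAC CCA CCT CCT TAA — ATG at 18, stop TAA at 48 → 33 nt.
Forward-strand max 9 nt; reverse-strand max 33 nt. The reverse strand has the longer ORF.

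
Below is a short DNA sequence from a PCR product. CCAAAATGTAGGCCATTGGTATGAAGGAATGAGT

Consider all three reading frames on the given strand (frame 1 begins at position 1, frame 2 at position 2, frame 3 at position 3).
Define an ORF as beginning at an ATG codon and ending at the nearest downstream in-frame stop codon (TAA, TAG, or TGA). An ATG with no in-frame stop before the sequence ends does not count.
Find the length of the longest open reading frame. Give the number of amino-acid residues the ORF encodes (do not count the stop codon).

3

Frame 1: CCA AAA TGT AGG CCA TTG GTA TGA AGG AAT GAG — no ATG→stop ORF.
Frame 2: CAA AAT GTA GGC CAT TGG TAT GAA GGA ATG AGT — no ATG→stop ORF.
Frame 3: AAA ATG TAG GCC ATT GGT ATG AAG GAA TGA — ATG at 6, stop TAG at 9 → 6 nt; ATG at 21, stop TGA at 30 → 12 nt.
Longest: frame 3, positions 21–32, 12 nt = 4 codons = 3 aa. → 3 amino acids.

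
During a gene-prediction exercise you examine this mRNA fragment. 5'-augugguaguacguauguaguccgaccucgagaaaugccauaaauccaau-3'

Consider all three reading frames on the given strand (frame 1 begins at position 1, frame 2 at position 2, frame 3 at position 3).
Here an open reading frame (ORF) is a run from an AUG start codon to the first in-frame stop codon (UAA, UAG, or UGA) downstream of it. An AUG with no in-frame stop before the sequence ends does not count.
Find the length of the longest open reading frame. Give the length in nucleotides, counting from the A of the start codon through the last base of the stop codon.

9

Frame 1: AUG UGG UAG UAC GUA UGU AGU CCG ACC UCG AGA AAU GCC AUA AAU CCA — AUG at 1, stop UAG at 7 → 9 nt.
Frame 2: UGU GGU AGU ACG UAU GUA GUC CGA CCU CGA GAA AUG CCA UAA AUC CAA — AUG at 35, stop UAA at 41 → 9 nt.
Frame 3: GUG GUA GUA CGU AUG UAG UCC GAC CUC GAG AAA UGC CAU AAA UCC AAU — AUG at 15, stop UAG at 18 → 6 nt.
Longest: frame 1, positions 1–9, 9 nt = 3 codons = 2 aa. → 9 nucleotides.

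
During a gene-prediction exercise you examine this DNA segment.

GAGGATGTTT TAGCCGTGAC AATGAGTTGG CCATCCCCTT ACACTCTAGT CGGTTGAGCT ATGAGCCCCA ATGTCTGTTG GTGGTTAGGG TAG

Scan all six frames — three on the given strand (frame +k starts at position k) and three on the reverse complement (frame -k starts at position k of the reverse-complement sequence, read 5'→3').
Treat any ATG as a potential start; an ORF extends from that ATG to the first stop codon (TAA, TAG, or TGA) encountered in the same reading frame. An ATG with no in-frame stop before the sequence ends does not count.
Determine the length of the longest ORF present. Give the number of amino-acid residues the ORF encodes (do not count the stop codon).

Reverse complement (5'→3'): CTACCCTAACCACCAACAGACATTGGGGCTCATAGCTCAACCGACTAGAGTGTAAGGGGATGGCCAACTCATTGTCACGGCTAAAACATCCTC
Frame +1: GAG GAT GTT TTA GCC GTG ACA ATG AGT TGG CCA TCC CCT TAC ACT CTA GTC GGT TGA GCT ATG AGC CCC AAT GTC TGT TGG TGG TTA GGG TAG — ATG at 22, stop TGA at 55 → 36 nt; ATG at 61, stop TAG at 91 → 33 nt.
Frame +2: AGG ATG TTT TAG CCG TGA CAA TGA GTT GGC CAT CCC CTT ACA CTC TAG TCG GTT GAG CTA TGA GCC CCA ATG TCT GTT GGT GGT TAG GGT — ATG at 5, stop TAG at 11 → 9 nt; ATG at 71, stop TAG at 86 → 18 nt.
Frame +3: GGA TGT TTT AGC CGT GAC AAT GAG TTG GCC ATC CCC TTA CAC TCT AGT CGG TTG AGC TAT GAG CCC CAA TGT CTG TTG GTG GTT AGG GTA — no ATG→stop ORF.
Frame -1: CTA CCC TAA CCA CCA ACA GAC ATT GGG GCT CAT AGC TCA ACC GAC TAG AGT GTA AGG GGA TGG CCA ACT CAT TGT CAC GGC TAA AAC ATC CTC — no ATG→stop ORF.
Frame -2: TAC CCT AAC CAC CAA CAG ACA TTG GGG CTC ATA GCT CAA CCG ACT AGA GTG TAA GGG GAT GGC CAA CTC ATT GTC ACG GCT AAA ACA TCC — no ATG→stop ORF.
Frame -3: ACC CTA ACC ACC AAC AGA CAT TGG GGC TCA TAG CTC AAC CGA CTA GAG TGT AAG GGG ATG GCC AAC TCA TTG TCA CGG CTA AAA CAT CCT — no ATG→stop ORF.
Longest: frame +1, positions 22–57, 36 nt = 12 codons = 11 aa. → 11 amino acids.

11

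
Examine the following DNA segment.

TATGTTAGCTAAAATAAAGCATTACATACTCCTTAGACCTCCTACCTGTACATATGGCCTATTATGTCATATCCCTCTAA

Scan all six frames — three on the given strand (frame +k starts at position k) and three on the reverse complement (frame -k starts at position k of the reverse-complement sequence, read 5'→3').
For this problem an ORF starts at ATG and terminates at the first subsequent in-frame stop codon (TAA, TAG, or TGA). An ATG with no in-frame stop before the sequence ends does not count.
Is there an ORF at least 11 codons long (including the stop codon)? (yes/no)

no

Reverse complement (5'→3'): TTAGAGGGATATGACATAATAGGCCATATGTACAGGTAGGAGGTCTAAGGAGTATGTAATGCTTTATTTTAGCTAACATA
Frame +1: TAT GTT AGC TAA AAT AAA GCA TTA CAT ACT CCT TAG ACC TCC TAC CTG TAC ATA TGG CCT ATT ATG TCA TAT CCC TCT — no ATG→stop ORF.
Frame +2: ATG TTA GCT AAA ATA AAG CAT TAC ATA CTC CTT AGA CCT CCT ACC TGT ACA TAT GGC CTA TTA TGT CAT ATC CCT CTA — no ATG→stop ORF.
Frame +3: TGT TAG CTA AAA TAA AGC ATT ACA TAC TCC TTA GAC CTC CTA CCT GTA CAT ATG GCC TAT TAT GTC ATA TCC CTC TAA — ATG at 54, stop TAA at 78 → 27 nt.
Frame -1: TTA GAG GGA TAT GAC ATA ATA GGC CAT ATG TAC AGG TAG GAG GTC TAA GGA GTA TGT AAT GCT TTA TTT TAG CTA ACA — ATG at 28, stop TAG at 37 → 12 nt.
Frame -2: TAG AGG GAT ATG ACA TAA TAG GCC ATA TGT ACA GGT AGG AGG TCT AAG GAG TAT GTA ATG CTT TAT TTT AGC TAA CAT — ATG at 11, stop TAA at 17 → 9 nt; ATG at 59, stop TAA at 74 → 18 nt.
Frame -3: AGA GGG ATA TGA CAT AAT AGG CCA TAT GTA CAG GTA GGA GGT CTA AGG AGT ATG TAA TGC TTT ATT TTA GCT AAC ATA — ATG at 54, stop TAA at 57 → 6 nt.
Largest ORF found is 9 codons < 11, so no.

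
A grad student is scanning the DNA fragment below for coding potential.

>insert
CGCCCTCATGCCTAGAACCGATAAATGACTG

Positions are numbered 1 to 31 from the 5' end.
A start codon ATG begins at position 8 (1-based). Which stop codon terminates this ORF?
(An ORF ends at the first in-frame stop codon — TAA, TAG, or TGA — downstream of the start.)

Codons from position 8: ATG (8–10), CCT (11–13), AGA (14–16), ACC (17–19), GAT (20–22), AAA (23–25), TGA (26–28).
The first in-frame stop codon is TGA.

TGA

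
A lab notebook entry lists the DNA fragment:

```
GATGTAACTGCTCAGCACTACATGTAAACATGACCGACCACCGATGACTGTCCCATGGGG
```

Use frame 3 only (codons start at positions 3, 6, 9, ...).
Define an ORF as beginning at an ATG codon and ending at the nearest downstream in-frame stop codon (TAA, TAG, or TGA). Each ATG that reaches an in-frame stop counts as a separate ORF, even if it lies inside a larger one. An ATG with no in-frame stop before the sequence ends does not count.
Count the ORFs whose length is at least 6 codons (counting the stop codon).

1

Frame 3: TGT AAC TGC TCA GCA CTA CAT GTA AAC ATG ACC GAC CAC CGA TGA CTG TCC CAT GGG — ATG at 30, stop TGA at 45 → 18 nt.
ORFs ≥ 6 codons: frame 3 30–47 (6 codons). Count = 1.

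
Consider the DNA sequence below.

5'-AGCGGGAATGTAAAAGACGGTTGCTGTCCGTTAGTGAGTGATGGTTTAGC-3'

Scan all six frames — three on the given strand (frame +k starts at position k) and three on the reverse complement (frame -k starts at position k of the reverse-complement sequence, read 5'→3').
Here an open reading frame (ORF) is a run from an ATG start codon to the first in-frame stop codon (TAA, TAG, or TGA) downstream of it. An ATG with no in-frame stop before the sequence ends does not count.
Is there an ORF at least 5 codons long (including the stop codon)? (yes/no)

no

Reverse complement (5'→3'): GCTAAACCATCACTCACTAACGGACAGCAACCGTCTTTTACATTCCCGCT
Frame +1: AGC GGG AAT GTA AAA GAC GGT TGC TGT CCG TTA GTG AGT GAT GGT TTA — no ATG→stop ORF.
Frame +2: GCG GGA ATG TAA AAG ACG GTT GCT GTC CGT TAG TGA GTG ATG GTT TAG — ATG at 8, stop TAA at 11 → 6 nt; ATG at 41, stop TAG at 47 → 9 nt.
Frame +3: CGG GAA TGT AAA AGA CGG TTG CTG TCC GTT AGT GAG TGA TGG TTT AGC — no ATG→stop ORF.
Frame -1: GCT AAA CCA TCA CTC ACT AAC GGA CAG CAA CCG TCT TTT ACA TTC CCG — no ATG→stop ORF.
Frame -2: CTA AAC CAT CAC TCA CTA ACG GAC AGC AAC CGT CTT TTA CAT TCC CGC — no ATG→stop ORF.
Frame -3: TAA ACC ATC ACT CAC TAA CGG ACA GCA ACC GTC TTT TAC ATT CCC GCT — no ATG→stop ORF.
Largest ORF found is 3 codons < 5, so no.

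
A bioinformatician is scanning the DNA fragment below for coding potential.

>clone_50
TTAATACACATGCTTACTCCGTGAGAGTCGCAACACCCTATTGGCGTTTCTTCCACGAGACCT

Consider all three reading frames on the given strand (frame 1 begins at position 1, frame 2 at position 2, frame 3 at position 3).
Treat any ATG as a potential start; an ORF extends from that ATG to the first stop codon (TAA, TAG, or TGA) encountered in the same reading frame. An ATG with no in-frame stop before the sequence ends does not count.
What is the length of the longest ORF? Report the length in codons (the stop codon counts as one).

5

Frame 1: TTA ATA CAC ATG CTT ACT CCG TGA GAG TCG CAA CAC CCT ATT GGC GTT TCT TCC ACG AGA CCT — ATG at 10, stop TGA at 22 → 15 nt.
Frame 2: TAA TAC ACA TGC TTA CTC CGT GAG AGT CGC AAC ACC CTA TTG GCG TTT CTT CCA CGA GAC — no ATG→stop ORF.
Frame 3: AAT ACA CAT GCT TAC TCC GTG AGA GTC GCA ACA CCC TAT TGG CGT TTC TTC CAC GAG ACC — no ATG→stop ORF.
Longest: frame 1, positions 10–24, 15 nt = 5 codons = 4 aa. → 5 codons.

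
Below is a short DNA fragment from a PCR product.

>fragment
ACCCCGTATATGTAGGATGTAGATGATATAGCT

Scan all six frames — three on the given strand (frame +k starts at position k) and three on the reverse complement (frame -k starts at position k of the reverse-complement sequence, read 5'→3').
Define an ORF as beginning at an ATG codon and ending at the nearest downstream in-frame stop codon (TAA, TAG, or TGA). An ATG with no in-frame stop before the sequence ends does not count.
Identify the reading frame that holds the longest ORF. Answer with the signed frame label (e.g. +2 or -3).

+2

Reverse complement (5'→3'): AGCTATATCATCTACATCCTACATATACGGGGT
Frame +1: ACC CCG TAT ATG TAG GAT GTA GAT GAT ATA GCT — ATG at 10, stop TAG at 13 → 6 nt.
Frame +2: CCC CGT ATA TGT AGG ATG TAG ATG ATA TAG — ATG at 17, stop TAG at 20 → 6 nt; ATG at 23, stop TAG at 29 → 9 nt.
Frame +3: CCC GTA TAT GTA GGA TGT AGA TGA TAT AGC — no ATG→stop ORF.
Frame -1: AGC TAT ATC ATC TAC ATC CTA CAT ATA CGG GGT — no ATG→stop ORF.
Frame -2: GCT ATA TCA TCT ACA TCC TAC ATA TAC GGG — no ATG→stop ORF.
Frame -3: CTA TAT CAT CTA CAT CCT ACA TAT ACG GGG — no ATG→stop ORF.
Longest ORF is 9 nt in frame +2 (positions 23–31).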